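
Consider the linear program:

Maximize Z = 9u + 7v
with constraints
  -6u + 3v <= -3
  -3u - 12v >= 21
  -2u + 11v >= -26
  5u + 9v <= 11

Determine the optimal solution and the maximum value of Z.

u = 27/19, v = -40/19, maximum Z = -37/19

At the optimal vertex, -3u - 12v = 21 and -2u + 11v = -26.
Solving simultaneously gives u = 27/19, v = -40/19.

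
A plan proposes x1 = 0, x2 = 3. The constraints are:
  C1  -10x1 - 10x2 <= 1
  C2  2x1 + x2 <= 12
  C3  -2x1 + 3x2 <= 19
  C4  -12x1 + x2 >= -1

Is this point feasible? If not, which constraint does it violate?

C1: -30 ≤ 1 ✓
C2: 3 ≤ 12 ✓
C3: 9 ≤ 19 ✓
C4: 3 ≥ -1 ✓

feasible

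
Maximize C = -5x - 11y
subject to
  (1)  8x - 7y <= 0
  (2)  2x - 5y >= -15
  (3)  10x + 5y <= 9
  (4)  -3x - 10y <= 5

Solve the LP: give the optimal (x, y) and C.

Corner points and C = -5x - 11y:
  (63/110, 36/55) → C = -1107/110
  (-35/101, -40/101) → C = 615/101
  (-1/2, 14/5) → C = -283/10
  (-5, 1) → C = 14

x = -5, y = 1, maximum C = 14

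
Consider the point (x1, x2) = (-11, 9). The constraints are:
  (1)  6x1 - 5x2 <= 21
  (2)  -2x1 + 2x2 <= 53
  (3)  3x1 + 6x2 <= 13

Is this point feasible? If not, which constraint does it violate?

Constraint (3): 3x1 + 6x2 = 21, which is not ≤ 13. All other constraints are satisfied.

not feasible — violates (3)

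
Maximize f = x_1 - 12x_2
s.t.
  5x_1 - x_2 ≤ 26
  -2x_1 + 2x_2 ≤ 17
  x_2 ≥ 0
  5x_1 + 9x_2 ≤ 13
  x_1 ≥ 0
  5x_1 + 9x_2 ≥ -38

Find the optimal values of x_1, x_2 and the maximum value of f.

Corner points and f = x_1 - 12x_2:
  (13/5, 0) → f = 13/5
  (0, 0) → f = 0
  (0, 13/9) → f = -52/3

The binding constraints are x_2 = 0 and 5x_1 + 9x_2 = 13.
Solving simultaneously gives x_1 = 13/5, x_2 = 0.

x_1 = 13/5, x_2 = 0, maximum f = 13/5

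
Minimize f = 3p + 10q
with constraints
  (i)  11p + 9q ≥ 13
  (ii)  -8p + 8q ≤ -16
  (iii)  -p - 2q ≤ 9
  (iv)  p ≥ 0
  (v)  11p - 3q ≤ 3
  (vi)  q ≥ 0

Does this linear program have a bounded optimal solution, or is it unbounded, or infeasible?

infeasible

The boundaries 11p + 9q = 13 and p = 0 meet at (0, 13/9), but that point violates -8p + 8q ≤ -16. Every candidate vertex is excluded by some other constraint, so the feasible region is empty.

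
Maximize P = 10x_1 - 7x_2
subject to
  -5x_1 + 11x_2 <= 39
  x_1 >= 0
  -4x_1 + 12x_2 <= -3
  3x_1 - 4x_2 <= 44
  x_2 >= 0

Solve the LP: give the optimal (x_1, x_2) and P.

x_1 = 129/5, x_2 = 167/20, maximum P = 3991/20

Feasible corners and P = 10x_1 - 7x_2:
  (129/5, 167/20) → P = 3991/20
  (3/4, 0) → P = 15/2
  (44/3, 0) → P = 440/3

At the optimal vertex, -4x_1 + 12x_2 = -3 and 3x_1 - 4x_2 = 44.
Solving simultaneously gives x_1 = 129/5, x_2 = 167/20.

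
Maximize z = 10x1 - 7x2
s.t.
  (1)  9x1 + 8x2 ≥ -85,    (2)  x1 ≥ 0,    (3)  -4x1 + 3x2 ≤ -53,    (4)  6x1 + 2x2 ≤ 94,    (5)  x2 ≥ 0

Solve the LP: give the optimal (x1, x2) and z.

Corner points and z = 10x1 - 7x2:
  (194/13, 29/13) → z = 1737/13
  (53/4, 0) → z = 265/2
  (47/3, 0) → z = 470/3

x1 = 47/3, x2 = 0, maximum z = 470/3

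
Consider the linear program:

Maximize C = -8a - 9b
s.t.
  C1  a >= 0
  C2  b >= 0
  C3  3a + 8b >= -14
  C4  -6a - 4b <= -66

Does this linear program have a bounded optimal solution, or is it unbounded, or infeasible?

bounded optimum

Feasible corners and C = -8a - 9b:
  (0, 33/2) → C = -297/2
  (11, 0) → C = -88
The feasible region has finitely many vertices and no improving ray; the maximum is -88 at (11, 0).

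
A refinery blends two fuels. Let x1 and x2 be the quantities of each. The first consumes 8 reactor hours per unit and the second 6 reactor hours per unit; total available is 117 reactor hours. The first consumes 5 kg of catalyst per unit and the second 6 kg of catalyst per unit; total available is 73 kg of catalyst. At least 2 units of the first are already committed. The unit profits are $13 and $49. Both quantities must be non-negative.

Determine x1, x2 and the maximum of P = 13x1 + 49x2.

x1 = 2, x2 = 21/2, maximum P = 1081/2

Vertices and P = 13x1 + 49x2:
  (73/5, 0) → P = 949/5
  (2, 0) → P = 26
  (2, 21/2) → P = 1081/2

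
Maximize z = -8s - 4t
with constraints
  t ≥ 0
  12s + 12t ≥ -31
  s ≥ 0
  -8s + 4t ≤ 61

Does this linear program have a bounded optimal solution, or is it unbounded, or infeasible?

bounded optimum

Vertices and z = -8s - 4t:
  (0, 0) → z = 0
  (0, 61/4) → z = -61
The feasible region has finitely many vertices and no improving ray; the maximum is 0 at (0, 0).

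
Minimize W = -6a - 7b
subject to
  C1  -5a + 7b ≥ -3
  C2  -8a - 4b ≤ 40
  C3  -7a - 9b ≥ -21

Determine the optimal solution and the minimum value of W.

a = 87/47, b = 42/47, minimum W = -816/47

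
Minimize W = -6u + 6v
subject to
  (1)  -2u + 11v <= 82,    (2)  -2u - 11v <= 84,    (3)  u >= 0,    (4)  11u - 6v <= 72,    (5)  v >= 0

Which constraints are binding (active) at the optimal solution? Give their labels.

Corner points and W = -6u + 6v:
  (0, 82/11) → W = 492/11
  (1284/109, 1046/109) → W = -1428/109
  (0, 0) → W = 0
  (72/11, 0) → W = -432/11

The minimum is at (72/11, 0). Substituting into each constraint, equality holds for (4) and (5); the remaining constraints have slack.

(4) and (5)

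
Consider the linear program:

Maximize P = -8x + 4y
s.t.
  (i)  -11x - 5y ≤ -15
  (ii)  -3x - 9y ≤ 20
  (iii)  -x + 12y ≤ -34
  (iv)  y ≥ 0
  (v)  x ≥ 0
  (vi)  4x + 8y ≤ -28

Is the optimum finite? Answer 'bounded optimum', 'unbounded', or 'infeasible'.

infeasible

The boundaries -x + 12y = -34 and y = 0 meet at (34, 0), but that point violates 4x + 8y ≤ -28. Every candidate vertex is excluded by some other constraint, so the feasible region is empty.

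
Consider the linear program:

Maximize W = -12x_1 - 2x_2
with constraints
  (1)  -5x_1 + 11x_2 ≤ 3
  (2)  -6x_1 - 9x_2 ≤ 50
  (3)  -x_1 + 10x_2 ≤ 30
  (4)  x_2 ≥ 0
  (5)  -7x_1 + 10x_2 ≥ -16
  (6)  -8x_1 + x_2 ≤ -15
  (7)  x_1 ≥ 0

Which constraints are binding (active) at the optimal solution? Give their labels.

Vertices and W = -12x_1 - 2x_2:
  (206/27, 101/27) → W = -2674/27
  (168/83, 99/83) → W = -2214/83
  (16/7, 0) → W = -192/7
  (15/8, 0) → W = -45/2

The maximum is at (15/8, 0). Substituting into each constraint, equality holds for (4) and (6); the remaining constraints have slack.

(4) and (6)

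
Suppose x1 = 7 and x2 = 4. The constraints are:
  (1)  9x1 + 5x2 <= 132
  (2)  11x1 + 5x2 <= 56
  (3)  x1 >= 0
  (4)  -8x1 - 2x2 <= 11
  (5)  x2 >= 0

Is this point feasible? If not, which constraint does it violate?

Constraint (2): 11x1 + 5x2 = 97, which is not ≤ 56. All other constraints are satisfied.

not feasible — violates (2)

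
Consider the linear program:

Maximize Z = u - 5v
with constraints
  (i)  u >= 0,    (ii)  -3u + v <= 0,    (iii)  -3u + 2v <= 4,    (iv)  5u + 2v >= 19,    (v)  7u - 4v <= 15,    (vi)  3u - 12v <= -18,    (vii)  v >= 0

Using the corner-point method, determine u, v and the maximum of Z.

The optimum lies where 5u + 2v = 19 and 3u - 12v = -18.
Solving simultaneously gives u = 32/11, v = 49/22.

u = 32/11, v = 49/22, maximum Z = -181/22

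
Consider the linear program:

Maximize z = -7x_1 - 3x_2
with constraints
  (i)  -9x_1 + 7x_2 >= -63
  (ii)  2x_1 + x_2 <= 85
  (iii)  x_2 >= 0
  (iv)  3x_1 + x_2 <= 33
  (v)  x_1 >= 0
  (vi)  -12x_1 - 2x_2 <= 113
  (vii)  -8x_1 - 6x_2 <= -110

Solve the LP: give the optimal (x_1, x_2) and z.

Extreme points and z = -7x_1 - 3x_2:
  (0, 33) → z = -99
  (44/5, 33/5) → z = -407/5
  (0, 55/3) → z = -55

x_1 = 0, x_2 = 55/3, maximum z = -55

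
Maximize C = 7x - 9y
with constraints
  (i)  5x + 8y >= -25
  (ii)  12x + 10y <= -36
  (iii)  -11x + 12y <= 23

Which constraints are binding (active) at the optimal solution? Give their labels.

Feasible corners and C = 7x - 9y:
  (-19/23, -60/23) → C = 407/23
  (-121/37, -40/37) → C = -487/37
  (-331/127, -60/127) → C = -1777/127

The maximum is at (-19/23, -60/23). Substituting into each constraint, equality holds for (i) and (ii); the remaining constraints have slack.

(i) and (ii)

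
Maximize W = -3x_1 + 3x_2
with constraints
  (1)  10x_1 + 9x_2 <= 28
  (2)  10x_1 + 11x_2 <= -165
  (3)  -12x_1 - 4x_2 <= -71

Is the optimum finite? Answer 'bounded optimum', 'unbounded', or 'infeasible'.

bounded optimum

Extreme points and W = -3x_1 + 3x_2:
  (1793/20, -193/2) → W = -11169/20
  (1441/92, -1345/46) → W = -12393/92
The feasible region has finitely many vertices and no improving ray; the maximum is -12393/92 at (1441/92, -1345/46).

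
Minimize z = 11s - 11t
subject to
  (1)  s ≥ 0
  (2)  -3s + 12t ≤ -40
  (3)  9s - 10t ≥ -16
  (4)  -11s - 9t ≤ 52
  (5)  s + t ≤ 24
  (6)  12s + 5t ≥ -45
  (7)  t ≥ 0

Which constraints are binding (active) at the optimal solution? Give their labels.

(2) and (7)

Vertices and z = 11s - 11t:
  (328/15, 32/15) → z = 3256/15
  (40/3, 0) → z = 440/3
  (24, 0) → z = 264

The minimum is at (40/3, 0). Substituting into each constraint, equality holds for (2) and (7); the remaining constraints have slack.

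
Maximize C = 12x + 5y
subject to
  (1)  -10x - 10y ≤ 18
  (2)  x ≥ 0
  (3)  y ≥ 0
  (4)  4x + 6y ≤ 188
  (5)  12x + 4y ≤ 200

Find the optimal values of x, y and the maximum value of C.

x = 8, y = 26, maximum C = 226

Extreme points and C = 12x + 5y:
  (0, 0) → C = 0
  (0, 94/3) → C = 470/3
  (50/3, 0) → C = 200
  (8, 26) → C = 226

The optimum lies where 4x + 6y = 188 and 12x + 4y = 200.
Solving simultaneously gives x = 8, y = 26.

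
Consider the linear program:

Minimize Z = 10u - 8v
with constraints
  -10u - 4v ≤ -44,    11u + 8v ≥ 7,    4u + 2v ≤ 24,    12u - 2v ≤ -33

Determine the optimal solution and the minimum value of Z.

Corner points and Z = 10u - 8v:
  (-2, 16) → Z = -148
  (-11/17, 429/34) → Z = -1826/17
  (-9/16, 105/8) → Z = -885/8

The optimum lies where -10u - 4v = -44 and 4u + 2v = 24.
Solving simultaneously gives u = -2, v = 16.

u = -2, v = 16, minimum Z = -148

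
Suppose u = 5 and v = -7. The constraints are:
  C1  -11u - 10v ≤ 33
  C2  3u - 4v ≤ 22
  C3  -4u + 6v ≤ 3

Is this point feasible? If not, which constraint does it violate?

not feasible — violates C2

Constraint C2: 3u - 4v = 43, which is not ≤ 22. All other constraints are satisfied.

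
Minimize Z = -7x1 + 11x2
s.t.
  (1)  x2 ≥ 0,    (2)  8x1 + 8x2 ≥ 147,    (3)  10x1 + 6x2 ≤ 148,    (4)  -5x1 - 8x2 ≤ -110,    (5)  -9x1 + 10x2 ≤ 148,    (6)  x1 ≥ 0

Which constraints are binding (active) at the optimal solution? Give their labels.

(2) and (3)

Extreme points and Z = -7x1 + 11x2:
  (151/16, 143/16) → Z = 129/4
  (143/76, 2507/152) → Z = 25575/152
  (296/77, 1406/77) → Z = 13394/77

The minimum is at (151/16, 143/16). Substituting into each constraint, equality holds for (2) and (3); the remaining constraints have slack.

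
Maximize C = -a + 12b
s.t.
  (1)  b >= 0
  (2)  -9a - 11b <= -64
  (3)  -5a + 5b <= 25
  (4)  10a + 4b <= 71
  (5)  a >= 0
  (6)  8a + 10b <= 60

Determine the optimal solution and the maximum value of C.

a = 5/9, b = 50/9, maximum C = 595/9

Corner points and C = -a + 12b:
  (9/20, 109/20) → C = 1299/20
  (525/74, 1/74) → C = -513/74
  (5/9, 50/9) → C = 595/9
  (235/34, 8/17) → C = -43/34

The binding constraints are -5a + 5b = 25 and 8a + 10b = 60.
Solving simultaneously gives a = 5/9, b = 50/9.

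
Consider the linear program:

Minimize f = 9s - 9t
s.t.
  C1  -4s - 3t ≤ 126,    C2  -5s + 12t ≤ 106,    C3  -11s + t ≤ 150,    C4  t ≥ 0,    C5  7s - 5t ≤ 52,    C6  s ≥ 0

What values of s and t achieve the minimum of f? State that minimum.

s = 0, t = 53/6, minimum f = -159/2

Extreme points and f = 9s - 9t:
  (1154/59, 1002/59) → f = 1368/59
  (0, 53/6) → f = -159/2
  (52/7, 0) → f = 468/7
  (0, 0) → f = 0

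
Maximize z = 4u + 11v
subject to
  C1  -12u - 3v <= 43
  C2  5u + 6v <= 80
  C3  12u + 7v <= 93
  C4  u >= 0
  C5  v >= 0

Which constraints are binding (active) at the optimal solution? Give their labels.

Vertices and z = 4u + 11v:
  (0, 93/7) → z = 1023/7
  (31/4, 0) → z = 31
  (0, 0) → z = 0

The maximum is at (0, 93/7). Substituting into each constraint, equality holds for C3 and C4; the remaining constraints have slack.

C3 and C4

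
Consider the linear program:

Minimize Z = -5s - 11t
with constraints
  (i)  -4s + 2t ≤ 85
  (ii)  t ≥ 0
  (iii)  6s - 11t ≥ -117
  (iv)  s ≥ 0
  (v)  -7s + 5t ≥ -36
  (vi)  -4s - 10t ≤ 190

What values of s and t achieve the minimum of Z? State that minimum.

s = 981/47, t = 1035/47, minimum Z = -16290/47

Feasible corners and Z = -5s - 11t:
  (0, 0) → Z = 0
  (36/7, 0) → Z = -180/7
  (0, 117/11) → Z = -117
  (981/47, 1035/47) → Z = -16290/47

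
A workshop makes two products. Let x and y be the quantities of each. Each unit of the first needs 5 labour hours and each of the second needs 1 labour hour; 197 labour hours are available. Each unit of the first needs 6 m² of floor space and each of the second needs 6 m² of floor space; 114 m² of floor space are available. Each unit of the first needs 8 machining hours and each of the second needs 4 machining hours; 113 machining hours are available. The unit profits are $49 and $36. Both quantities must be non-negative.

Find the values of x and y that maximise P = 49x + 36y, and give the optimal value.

x = 37/4, y = 39/4, maximum P = 3217/4

Extreme points and P = 49x + 36y:
  (0, 0) → P = 0
  (0, 19) → P = 684
  (113/8, 0) → P = 5537/8
  (37/4, 39/4) → P = 3217/4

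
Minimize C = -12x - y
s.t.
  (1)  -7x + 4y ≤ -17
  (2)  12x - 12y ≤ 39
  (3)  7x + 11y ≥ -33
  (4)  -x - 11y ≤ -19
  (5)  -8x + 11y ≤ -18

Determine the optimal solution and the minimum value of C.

x = 71/12, y = 8/3, minimum C = -221/3

Extreme points and C = -12x - y:
  (73/16, 21/16) → C = -897/16
  (71/12, 8/3) → C = -221/3
  (37/9, 134/99) → C = -5018/99

At the optimal vertex, 12x - 12y = 39 and -8x + 11y = -18.
Solving simultaneously gives x = 71/12, y = 8/3.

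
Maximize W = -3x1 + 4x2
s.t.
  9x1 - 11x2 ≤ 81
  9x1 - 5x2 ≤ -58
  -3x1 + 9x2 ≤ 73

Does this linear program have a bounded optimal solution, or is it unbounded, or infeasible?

From the feasible point (-1043/54, -139/6), moving in the direction (-9, -3) keeps every constraint satisfied while W increases without bound.

unbounded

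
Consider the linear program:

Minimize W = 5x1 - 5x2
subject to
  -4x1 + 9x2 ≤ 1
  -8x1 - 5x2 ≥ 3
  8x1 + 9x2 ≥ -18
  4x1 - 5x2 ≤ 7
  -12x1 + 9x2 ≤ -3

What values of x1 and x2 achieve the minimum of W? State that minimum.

x1 = -1/11, x2 = -5/11, minimum W = 20/11

The binding constraints are -8x1 - 5x2 = 3 and -12x1 + 9x2 = -3.
Solving simultaneously gives x1 = -1/11, x2 = -5/11.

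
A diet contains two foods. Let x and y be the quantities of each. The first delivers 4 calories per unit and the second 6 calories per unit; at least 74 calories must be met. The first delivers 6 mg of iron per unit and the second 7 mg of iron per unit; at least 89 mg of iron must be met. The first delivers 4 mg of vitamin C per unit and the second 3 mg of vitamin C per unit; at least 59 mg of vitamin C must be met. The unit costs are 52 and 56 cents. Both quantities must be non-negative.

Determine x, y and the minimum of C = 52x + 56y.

x = 11, y = 5, minimum C = 852

Extreme points and C = 52x + 56y:
  (0, 59/3) → C = 3304/3
  (37/2, 0) → C = 962
  (11, 5) → C = 852
The feasible region is unbounded (it extends along (0, 1), (1, 0)), but C strictly increases along every unbounded feasible direction, so there is no improving ray and the minimum is attained at a vertex.

The optimum lies where 4x + 6y = 74 and 4x + 3y = 59.
Solving simultaneously gives x = 11, y = 5.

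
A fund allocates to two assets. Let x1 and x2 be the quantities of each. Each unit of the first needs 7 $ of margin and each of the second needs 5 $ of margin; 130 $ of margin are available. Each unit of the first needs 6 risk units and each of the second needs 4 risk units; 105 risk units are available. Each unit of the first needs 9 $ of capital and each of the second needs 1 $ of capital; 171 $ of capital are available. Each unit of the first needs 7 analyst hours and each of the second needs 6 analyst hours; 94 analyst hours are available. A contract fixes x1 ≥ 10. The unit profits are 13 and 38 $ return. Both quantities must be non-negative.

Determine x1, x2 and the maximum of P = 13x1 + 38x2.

x1 = 10, x2 = 4, maximum P = 282

Corner points and P = 13x1 + 38x2:
  (94/7, 0) → P = 1222/7
  (10, 0) → P = 130
  (10, 4) → P = 282

The optimum lies where 7x1 + 6x2 = 94 and x1 = 10.
Solving simultaneously gives x1 = 10, x2 = 4.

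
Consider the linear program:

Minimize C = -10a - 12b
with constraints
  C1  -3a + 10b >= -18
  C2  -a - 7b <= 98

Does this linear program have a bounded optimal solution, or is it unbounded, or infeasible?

From the feasible point (-854/31, -312/31), moving in the direction (10, 3) keeps every constraint satisfied while C decreases without bound.

unbounded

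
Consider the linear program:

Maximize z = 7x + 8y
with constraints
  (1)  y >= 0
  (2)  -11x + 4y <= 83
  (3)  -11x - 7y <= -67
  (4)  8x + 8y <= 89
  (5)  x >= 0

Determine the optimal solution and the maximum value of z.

Vertices and z = 7x + 8y:
  (67/11, 0) → z = 469/11
  (89/8, 0) → z = 623/8
  (0, 67/7) → z = 536/7
  (0, 89/8) → z = 89

x = 0, y = 89/8, maximum z = 89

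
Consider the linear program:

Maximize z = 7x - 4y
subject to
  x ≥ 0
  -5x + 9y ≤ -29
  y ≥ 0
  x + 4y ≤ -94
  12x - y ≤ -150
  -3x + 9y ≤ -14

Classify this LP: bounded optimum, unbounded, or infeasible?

The boundaries 12x - y = -150 and -3x + 9y = -14 meet at (-1364/105, -206/35), but that point violates x ≥ 0. Every candidate vertex is excluded by some other constraint, so the feasible region is empty.

infeasible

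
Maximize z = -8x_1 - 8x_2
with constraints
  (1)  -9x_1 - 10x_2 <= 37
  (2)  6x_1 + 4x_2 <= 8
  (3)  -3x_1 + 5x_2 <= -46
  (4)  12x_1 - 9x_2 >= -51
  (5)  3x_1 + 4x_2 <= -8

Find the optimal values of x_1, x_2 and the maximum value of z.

Extreme points and z = -8x_1 - 8x_2:
  (19/2, -49/4) → z = 22
  (11/3, -7) → z = 80/3
  (16/3, -6) → z = 16/3

x_1 = 11/3, x_2 = -7, maximum z = 80/3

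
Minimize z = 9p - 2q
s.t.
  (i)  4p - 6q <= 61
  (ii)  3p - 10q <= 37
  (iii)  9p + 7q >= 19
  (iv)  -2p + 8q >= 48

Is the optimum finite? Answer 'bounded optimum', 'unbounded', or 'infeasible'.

From the feasible point (194/5, 157/10), moving in the direction (-7, 9) keeps every constraint satisfied while z decreases without bound.

unbounded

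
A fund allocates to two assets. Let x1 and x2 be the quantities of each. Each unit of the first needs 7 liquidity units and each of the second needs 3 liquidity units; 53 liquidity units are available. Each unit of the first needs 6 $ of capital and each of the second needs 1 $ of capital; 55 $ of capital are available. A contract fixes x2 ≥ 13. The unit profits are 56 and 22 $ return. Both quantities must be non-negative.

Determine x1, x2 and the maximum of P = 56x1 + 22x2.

x1 = 2, x2 = 13, maximum P = 398

Vertices and P = 56x1 + 22x2:
  (0, 53/3) → P = 1166/3
  (0, 13) → P = 286
  (2, 13) → P = 398

At the optimal vertex, 7x1 + 3x2 = 53 and x2 = 13.
Solving simultaneously gives x1 = 2, x2 = 13.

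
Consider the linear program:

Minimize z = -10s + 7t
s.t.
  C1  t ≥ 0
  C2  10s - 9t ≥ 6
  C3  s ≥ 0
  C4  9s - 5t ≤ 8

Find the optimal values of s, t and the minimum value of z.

Extreme points and z = -10s + 7t:
  (3/5, 0) → z = -6
  (8/9, 0) → z = -80/9
  (42/31, 26/31) → z = -238/31

The binding constraints are t = 0 and 9s - 5t = 8.
Solving simultaneously gives s = 8/9, t = 0.

s = 8/9, t = 0, minimum z = -80/9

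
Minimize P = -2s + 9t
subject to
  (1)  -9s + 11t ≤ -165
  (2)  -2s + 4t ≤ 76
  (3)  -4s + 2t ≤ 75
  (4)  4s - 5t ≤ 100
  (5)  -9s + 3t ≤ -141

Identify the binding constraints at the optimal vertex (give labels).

(4) and (5)

Extreme points and P = -2s + 9t:
  (748/7, 507/7) → P = 3067/7
  (44/3, -3) → P = -169/3
  (130, 84) → P = 496
  (135/11, -112/11) → P = -1278/11

The minimum is at (135/11, -112/11). Substituting into each constraint, equality holds for (4) and (5); the remaining constraints have slack.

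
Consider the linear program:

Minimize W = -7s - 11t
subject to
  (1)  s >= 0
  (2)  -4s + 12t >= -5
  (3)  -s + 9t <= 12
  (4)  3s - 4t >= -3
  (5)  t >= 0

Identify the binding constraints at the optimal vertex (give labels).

Extreme points and W = -7s - 11t:
  (0, 3/4) → W = -33/4
  (0, 0) → W = 0
  (63/8, 53/24) → W = -953/12
  (5/4, 0) → W = -35/4
  (21/23, 33/23) → W = -510/23

The minimum is at (63/8, 53/24). Substituting into each constraint, equality holds for (2) and (3); the remaining constraints have slack.

(2) and (3)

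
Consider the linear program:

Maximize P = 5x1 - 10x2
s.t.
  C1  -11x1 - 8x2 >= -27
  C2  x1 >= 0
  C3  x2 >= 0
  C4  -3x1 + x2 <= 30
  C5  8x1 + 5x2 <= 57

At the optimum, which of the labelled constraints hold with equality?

Feasible corners and P = 5x1 - 10x2:
  (0, 27/8) → P = -135/4
  (27/11, 0) → P = 135/11
  (0, 0) → P = 0

The maximum is at (27/11, 0). Substituting into each constraint, equality holds for C1 and C3; the remaining constraints have slack.

C1 and C3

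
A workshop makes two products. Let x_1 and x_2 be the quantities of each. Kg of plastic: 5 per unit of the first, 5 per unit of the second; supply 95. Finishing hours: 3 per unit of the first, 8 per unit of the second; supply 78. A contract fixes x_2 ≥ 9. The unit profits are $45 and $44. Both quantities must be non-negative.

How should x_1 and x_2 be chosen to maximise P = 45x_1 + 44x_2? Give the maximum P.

x_1 = 2, x_2 = 9, maximum P = 486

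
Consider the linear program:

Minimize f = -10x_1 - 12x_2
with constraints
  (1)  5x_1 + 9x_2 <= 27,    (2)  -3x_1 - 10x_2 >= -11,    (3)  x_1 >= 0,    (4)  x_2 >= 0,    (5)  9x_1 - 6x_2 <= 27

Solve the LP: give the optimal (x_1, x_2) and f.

x_1 = 28/9, x_2 = 1/6, minimum f = -298/9

Vertices and f = -10x_1 - 12x_2:
  (0, 11/10) → f = -66/5
  (28/9, 1/6) → f = -298/9
  (0, 0) → f = 0
  (3, 0) → f = -30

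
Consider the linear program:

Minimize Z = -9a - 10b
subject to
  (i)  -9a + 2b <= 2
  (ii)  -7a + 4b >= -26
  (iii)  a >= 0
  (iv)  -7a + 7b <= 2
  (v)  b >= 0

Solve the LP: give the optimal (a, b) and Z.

a = 190/21, b = 28/3, minimum Z = -3670/21

Feasible corners and Z = -9a - 10b:
  (190/21, 28/3) → Z = -3670/21
  (26/7, 0) → Z = -234/7
  (0, 2/7) → Z = -20/7
  (0, 0) → Z = 0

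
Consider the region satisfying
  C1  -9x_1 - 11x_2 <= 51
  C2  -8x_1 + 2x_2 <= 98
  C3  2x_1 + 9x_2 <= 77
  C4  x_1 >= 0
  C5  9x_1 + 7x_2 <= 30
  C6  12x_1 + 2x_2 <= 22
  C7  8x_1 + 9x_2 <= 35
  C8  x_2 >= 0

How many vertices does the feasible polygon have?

5

Of the 28 pairwise boundary intersections, those satisfying every inequality are:
  (0, 35/9)
  (0, 0)
  (47/33, 27/11)
  (1, 3)
  (11/6, 0)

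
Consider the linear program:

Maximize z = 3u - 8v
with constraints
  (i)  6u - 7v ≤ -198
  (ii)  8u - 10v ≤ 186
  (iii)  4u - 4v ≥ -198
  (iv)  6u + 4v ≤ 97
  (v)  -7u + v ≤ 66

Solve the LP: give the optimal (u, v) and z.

u = -264/43, v = 990/43, maximum z = -8712/43

The optimum lies where 6u - 7v = -198 and -7u + v = 66.
Solving simultaneously gives u = -264/43, v = 990/43.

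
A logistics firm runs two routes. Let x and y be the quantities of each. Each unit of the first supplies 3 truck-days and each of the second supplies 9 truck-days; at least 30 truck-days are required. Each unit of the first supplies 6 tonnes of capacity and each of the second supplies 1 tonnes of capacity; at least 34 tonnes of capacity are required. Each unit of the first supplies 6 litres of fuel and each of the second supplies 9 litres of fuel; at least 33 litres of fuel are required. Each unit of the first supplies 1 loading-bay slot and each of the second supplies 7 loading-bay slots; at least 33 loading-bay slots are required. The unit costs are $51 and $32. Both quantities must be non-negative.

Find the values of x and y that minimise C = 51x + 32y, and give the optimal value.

Feasible corners and C = 51x + 32y:
  (0, 34) → C = 1088
  (33, 0) → C = 1683
  (5, 4) → C = 383
The feasible region is unbounded (it extends along (0, 1), (1, 0)), but C strictly increases along every unbounded feasible direction, so there is no improving ray and the minimum is attained at a vertex.

x = 5, y = 4, minimum C = 383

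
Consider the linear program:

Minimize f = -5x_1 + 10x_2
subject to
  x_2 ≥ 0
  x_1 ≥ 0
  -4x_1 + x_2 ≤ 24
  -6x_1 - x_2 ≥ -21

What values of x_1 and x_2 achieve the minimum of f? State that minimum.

x_1 = 7/2, x_2 = 0, minimum f = -35/2

At the optimal vertex, x_2 = 0 and -6x_1 - x_2 = -21.
Solving simultaneously gives x_1 = 7/2, x_2 = 0.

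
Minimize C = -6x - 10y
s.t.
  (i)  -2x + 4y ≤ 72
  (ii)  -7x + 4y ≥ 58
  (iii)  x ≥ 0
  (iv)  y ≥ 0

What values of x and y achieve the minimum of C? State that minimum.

x = 14/5, y = 97/5, minimum C = -1054/5

Corner points and C = -6x - 10y:
  (14/5, 97/5) → C = -1054/5
  (0, 18) → C = -180
  (0, 29/2) → C = -145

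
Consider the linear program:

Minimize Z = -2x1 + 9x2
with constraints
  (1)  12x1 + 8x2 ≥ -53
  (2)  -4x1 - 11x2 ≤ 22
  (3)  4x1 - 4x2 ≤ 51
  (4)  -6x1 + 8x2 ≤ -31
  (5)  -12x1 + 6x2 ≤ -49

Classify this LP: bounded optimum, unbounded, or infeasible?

bounded optimum

Feasible corners and Z = -2x1 + 9x2:
  (473/60, -73/15) → Z = -1787/30
  (407/156, -115/39) → Z = -2477/78
  (71/2, 91/4) → Z = 535/4
  (103/30, -13/10) → Z = -557/30
The feasible region has finitely many vertices and no improving ray; the minimum is -1787/30 at (473/60, -73/15).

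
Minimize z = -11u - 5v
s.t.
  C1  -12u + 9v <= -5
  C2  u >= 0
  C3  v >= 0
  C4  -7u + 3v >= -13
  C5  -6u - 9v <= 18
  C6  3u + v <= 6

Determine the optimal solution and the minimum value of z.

Corner points and z = -11u - 5v:
  (5/12, 0) → z = -55/12
  (59/39, 19/13) → z = -934/39
  (13/7, 0) → z = -143/7
  (31/16, 3/16) → z = -89/4

u = 59/39, v = 19/13, minimum z = -934/39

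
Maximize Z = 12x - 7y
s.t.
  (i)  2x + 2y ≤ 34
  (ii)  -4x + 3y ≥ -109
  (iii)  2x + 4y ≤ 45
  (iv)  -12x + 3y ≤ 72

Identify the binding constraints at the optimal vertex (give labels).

(i) and (ii)

Extreme points and Z = 12x - 7y:
  (160/7, -41/7) → Z = 2207/7
  (23/2, 11/2) → Z = 199/2
  (-181/8, -133/2) → Z = 194
  (-17/6, 38/3) → Z = -368/3

The maximum is at (160/7, -41/7). Substituting into each constraint, equality holds for (i) and (ii); the remaining constraints have slack.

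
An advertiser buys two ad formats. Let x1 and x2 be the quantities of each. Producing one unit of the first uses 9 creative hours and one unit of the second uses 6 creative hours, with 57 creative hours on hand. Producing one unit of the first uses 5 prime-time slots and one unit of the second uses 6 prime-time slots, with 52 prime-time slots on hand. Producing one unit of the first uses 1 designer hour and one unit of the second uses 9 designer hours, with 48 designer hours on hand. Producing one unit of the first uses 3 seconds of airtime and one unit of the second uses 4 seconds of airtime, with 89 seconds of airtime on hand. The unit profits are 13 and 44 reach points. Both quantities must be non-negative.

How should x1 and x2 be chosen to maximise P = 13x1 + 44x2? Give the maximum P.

x1 = 3, x2 = 5, maximum P = 259

Vertices and P = 13x1 + 44x2:
  (0, 0) → P = 0
  (0, 16/3) → P = 704/3
  (19/3, 0) → P = 247/3
  (3, 5) → P = 259

The optimum lies where 9x1 + 6x2 = 57 and x1 + 9x2 = 48.
Solving simultaneously gives x1 = 3, x2 = 5.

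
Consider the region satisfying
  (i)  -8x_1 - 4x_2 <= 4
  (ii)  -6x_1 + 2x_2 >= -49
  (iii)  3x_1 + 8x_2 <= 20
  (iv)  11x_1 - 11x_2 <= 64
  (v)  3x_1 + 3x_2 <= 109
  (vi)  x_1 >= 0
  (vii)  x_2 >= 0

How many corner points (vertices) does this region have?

4

Pairwise boundary intersections that survive every other constraint:
  (732/121, 28/121)
  (0, 5/2)
  (64/11, 0)
  (0, 0)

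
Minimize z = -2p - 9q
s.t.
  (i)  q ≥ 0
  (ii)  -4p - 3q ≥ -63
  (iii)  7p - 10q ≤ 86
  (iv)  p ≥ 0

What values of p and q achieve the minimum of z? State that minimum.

p = 0, q = 21, minimum z = -189

Vertices and z = -2p - 9q:
  (86/7, 0) → z = -172/7
  (0, 0) → z = 0
  (888/61, 97/61) → z = -2649/61
  (0, 21) → z = -189

The optimum lies where -4p - 3q = -63 and p = 0.
Solving simultaneously gives p = 0, q = 21.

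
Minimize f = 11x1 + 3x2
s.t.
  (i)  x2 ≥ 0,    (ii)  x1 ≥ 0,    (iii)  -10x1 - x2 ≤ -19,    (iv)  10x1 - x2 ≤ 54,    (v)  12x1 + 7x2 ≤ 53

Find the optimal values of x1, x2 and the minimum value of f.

Feasible corners and f = 11x1 + 3x2:
  (19/10, 0) → f = 209/10
  (53/12, 0) → f = 583/12
  (40/29, 151/29) → f = 893/29

The optimum lies where x2 = 0 and -10x1 - x2 = -19.
Solving simultaneously gives x1 = 19/10, x2 = 0.

x1 = 19/10, x2 = 0, minimum f = 209/10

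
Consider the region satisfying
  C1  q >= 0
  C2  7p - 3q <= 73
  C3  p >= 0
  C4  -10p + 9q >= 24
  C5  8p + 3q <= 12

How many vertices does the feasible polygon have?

The feasible vertices (each the meet of two boundaries and inside every other half-plane) are:
  (0, 8/3)
  (0, 4)
  (6/17, 52/17)

3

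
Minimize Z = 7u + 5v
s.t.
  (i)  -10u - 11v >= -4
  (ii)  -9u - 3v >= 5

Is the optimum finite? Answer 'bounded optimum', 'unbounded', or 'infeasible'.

unbounded

From the feasible point (-67/69, 86/69), moving in the direction (-11, 10) keeps every constraint satisfied while Z decreases without bound.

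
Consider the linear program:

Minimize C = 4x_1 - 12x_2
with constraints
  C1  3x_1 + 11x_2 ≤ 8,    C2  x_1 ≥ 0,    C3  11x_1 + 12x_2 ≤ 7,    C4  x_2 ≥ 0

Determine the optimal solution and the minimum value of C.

Corner points and C = 4x_1 - 12x_2:
  (0, 7/12) → C = -7
  (0, 0) → C = 0
  (7/11, 0) → C = 28/11

x_1 = 0, x_2 = 7/12, minimum C = -7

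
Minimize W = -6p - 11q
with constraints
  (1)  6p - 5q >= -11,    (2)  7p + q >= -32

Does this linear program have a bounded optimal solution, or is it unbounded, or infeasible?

From the feasible point (-171/41, -115/41), moving in the direction (5, 6) keeps every constraint satisfied while W decreases without bound.

unbounded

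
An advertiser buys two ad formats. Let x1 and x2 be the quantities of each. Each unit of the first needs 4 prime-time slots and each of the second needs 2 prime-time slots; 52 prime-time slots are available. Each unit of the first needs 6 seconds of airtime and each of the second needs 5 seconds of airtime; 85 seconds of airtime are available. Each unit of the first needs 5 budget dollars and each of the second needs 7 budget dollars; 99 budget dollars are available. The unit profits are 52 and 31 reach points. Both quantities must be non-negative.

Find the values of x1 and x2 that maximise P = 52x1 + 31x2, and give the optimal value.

Corner points and P = 52x1 + 31x2:
  (0, 0) → P = 0
  (0, 99/7) → P = 3069/7
  (13, 0) → P = 676
  (45/4, 7/2) → P = 1387/2
  (100/17, 169/17) → P = 10439/17

x1 = 45/4, x2 = 7/2, maximum P = 1387/2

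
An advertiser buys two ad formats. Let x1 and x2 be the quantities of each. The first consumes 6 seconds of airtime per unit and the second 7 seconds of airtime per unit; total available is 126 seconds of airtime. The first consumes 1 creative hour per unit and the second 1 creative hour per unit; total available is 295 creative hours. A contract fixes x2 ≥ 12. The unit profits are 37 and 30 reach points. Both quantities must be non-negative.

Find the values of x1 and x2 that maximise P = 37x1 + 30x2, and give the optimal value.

x1 = 7, x2 = 12, maximum P = 619

Vertices and P = 37x1 + 30x2:
  (0, 18) → P = 540
  (0, 12) → P = 360
  (7, 12) → P = 619

The optimum lies where 6x1 + 7x2 = 126 and x2 = 12.
Solving simultaneously gives x1 = 7, x2 = 12.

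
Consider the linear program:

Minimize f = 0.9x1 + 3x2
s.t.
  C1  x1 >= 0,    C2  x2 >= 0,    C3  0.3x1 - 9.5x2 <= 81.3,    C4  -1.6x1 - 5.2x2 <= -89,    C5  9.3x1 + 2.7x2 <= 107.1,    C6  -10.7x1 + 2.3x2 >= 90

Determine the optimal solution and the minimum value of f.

x1 = 0, x2 = 900/23, minimum f = 2700/23

The optimum lies where x1 = 0 and -10.7x1 + 2.3x2 = 90.
Solving simultaneously gives x1 = 0, x2 = 900/23.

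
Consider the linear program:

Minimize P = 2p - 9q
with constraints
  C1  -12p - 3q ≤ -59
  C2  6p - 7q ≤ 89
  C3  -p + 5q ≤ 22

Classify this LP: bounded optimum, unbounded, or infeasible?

Vertices and P = 2p - 9q:
  (20/3, -7) → P = 229/3
  (229/63, 323/63) → P = -2449/63
  (599/23, 221/23) → P = -791/23
The feasible region has finitely many vertices and no improving ray; the minimum is -2449/63 at (229/63, 323/63).

bounded optimum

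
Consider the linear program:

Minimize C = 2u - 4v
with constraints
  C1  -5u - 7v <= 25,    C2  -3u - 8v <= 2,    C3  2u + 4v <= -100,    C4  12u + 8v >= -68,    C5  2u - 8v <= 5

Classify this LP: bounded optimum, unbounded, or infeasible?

infeasible

The boundaries -3u - 8v = 2 and 12u + 8v = -68 meet at (-22/3, 5/2), but that point violates 2u + 4v ≤ -100. Every candidate vertex is excluded by some other constraint, so the feasible region is empty.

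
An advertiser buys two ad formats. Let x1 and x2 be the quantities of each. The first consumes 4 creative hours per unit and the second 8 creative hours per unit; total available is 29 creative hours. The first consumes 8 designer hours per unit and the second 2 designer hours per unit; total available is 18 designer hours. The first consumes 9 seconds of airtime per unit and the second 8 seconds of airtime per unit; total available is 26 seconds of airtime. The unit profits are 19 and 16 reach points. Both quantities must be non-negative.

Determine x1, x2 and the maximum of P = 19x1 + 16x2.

Vertices and P = 19x1 + 16x2:
  (0, 0) → P = 0
  (0, 13/4) → P = 52
  (9/4, 0) → P = 171/4
  (2, 1) → P = 54

The binding constraints are 8x1 + 2x2 = 18 and 9x1 + 8x2 = 26.
Solving simultaneously gives x1 = 2, x2 = 1.

x1 = 2, x2 = 1, maximum P = 54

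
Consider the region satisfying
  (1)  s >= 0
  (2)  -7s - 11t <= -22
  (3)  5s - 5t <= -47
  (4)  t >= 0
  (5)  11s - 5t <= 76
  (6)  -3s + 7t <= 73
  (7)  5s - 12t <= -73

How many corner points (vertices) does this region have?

3

Intersecting each pair of boundary lines and keeping only the points that satisfy every inequality leaves:
  (0, 47/5)
  (0, 73/7)
  (9/5, 56/5)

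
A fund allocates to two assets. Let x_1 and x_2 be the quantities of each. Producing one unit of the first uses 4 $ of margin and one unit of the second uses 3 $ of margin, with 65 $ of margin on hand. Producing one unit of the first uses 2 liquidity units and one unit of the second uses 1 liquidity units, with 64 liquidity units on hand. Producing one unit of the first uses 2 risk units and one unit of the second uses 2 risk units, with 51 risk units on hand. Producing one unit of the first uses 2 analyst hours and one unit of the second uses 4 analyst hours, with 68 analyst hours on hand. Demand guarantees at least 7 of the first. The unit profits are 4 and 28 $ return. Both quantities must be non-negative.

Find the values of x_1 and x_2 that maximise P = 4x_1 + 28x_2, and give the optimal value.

x_1 = 7, x_2 = 37/3, maximum P = 1120/3

Vertices and P = 4x_1 + 28x_2:
  (65/4, 0) → P = 65
  (7, 0) → P = 28
  (7, 37/3) → P = 1120/3

The binding constraints are 4x_1 + 3x_2 = 65 and x_1 = 7.
Solving simultaneously gives x_1 = 7, x_2 = 37/3.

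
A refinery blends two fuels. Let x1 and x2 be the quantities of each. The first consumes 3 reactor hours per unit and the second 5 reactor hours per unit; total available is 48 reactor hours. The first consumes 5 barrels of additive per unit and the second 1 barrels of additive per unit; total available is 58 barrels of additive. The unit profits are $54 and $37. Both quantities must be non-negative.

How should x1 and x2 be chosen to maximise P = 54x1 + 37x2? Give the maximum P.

x1 = 11, x2 = 3, maximum P = 705

Corner points and P = 54x1 + 37x2:
  (0, 0) → P = 0
  (0, 48/5) → P = 1776/5
  (58/5, 0) → P = 3132/5
  (11, 3) → P = 705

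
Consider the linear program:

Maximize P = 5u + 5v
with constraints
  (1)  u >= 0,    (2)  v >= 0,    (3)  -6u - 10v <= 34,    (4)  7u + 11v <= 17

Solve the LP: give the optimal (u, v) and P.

u = 17/7, v = 0, maximum P = 85/7

Corner points and P = 5u + 5v:
  (0, 0) → P = 0
  (0, 17/11) → P = 85/11
  (17/7, 0) → P = 85/7

At the optimal vertex, v = 0 and 7u + 11v = 17.
Solving simultaneously gives u = 17/7, v = 0.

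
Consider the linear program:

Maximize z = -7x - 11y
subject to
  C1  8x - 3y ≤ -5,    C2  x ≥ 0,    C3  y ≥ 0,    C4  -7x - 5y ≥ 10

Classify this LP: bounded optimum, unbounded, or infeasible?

The boundaries 8x - 3y = -5 and x = 0 meet at (0, 5/3), but that point violates -7x - 5y ≥ 10. Every candidate vertex is excluded by some other constraint, so the feasible region is empty.

infeasible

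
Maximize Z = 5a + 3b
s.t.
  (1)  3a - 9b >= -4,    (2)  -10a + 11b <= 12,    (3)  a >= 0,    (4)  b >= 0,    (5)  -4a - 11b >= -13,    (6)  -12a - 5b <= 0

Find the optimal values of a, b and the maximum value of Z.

a = 13/4, b = 0, maximum Z = 65/4

Vertices and Z = 5a + 3b:
  (0, 4/9) → Z = 4/3
  (73/69, 55/69) → Z = 530/69
  (0, 0) → Z = 0
  (13/4, 0) → Z = 65/4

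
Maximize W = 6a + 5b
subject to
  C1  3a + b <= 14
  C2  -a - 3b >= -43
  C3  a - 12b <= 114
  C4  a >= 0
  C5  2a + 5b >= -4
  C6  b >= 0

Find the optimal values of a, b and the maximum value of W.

a = 0, b = 14, maximum W = 70

Corner points and W = 6a + 5b:
  (0, 14) → W = 70
  (14/3, 0) → W = 28
  (0, 0) → W = 0

The optimum lies where 3a + b = 14 and a = 0.
Solving simultaneously gives a = 0, b = 14.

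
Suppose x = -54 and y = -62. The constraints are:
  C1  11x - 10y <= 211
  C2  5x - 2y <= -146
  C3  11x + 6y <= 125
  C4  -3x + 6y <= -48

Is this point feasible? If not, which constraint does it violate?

feasible

C1: 26 ≤ 211 ✓
C2: -146 ≤ -146 ✓
C3: -966 ≤ 125 ✓
C4: -210 ≤ -48 ✓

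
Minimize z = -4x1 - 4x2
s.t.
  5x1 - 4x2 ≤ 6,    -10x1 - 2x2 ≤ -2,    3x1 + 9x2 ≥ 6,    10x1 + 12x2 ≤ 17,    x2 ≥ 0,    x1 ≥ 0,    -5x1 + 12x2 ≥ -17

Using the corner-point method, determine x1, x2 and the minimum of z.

Vertices and z = -4x1 - 4x2:
  (26/19, 4/19) → z = -120/19
  (7/5, 1/4) → z = -33/5
  (1/14, 9/14) → z = -20/7
  (0, 1) → z = -4
  (0, 17/12) → z = -17/3

x1 = 7/5, x2 = 1/4, minimum z = -33/5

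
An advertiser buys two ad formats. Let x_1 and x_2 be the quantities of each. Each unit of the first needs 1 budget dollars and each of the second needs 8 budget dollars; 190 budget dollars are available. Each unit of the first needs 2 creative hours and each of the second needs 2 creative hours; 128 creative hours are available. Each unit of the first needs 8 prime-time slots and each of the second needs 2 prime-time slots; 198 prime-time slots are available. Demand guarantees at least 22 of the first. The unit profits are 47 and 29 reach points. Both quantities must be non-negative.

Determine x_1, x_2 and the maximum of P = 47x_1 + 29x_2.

x_1 = 22, x_2 = 11, maximum P = 1353

The optimum lies where 8x_1 + 2x_2 = 198 and x_1 = 22.
Solving simultaneously gives x_1 = 22, x_2 = 11.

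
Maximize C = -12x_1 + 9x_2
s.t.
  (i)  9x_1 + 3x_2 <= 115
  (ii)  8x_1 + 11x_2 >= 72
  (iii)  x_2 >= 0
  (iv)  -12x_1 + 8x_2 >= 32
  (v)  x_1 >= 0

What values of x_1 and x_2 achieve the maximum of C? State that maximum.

Vertices and C = -12x_1 + 9x_2:
  (206/27, 139/9) → C = 427/9
  (0, 115/3) → C = 345
  (8/7, 40/7) → C = 264/7
  (0, 72/11) → C = 648/11

At the optimal vertex, 9x_1 + 3x_2 = 115 and x_1 = 0.
Solving simultaneously gives x_1 = 0, x_2 = 115/3.

x_1 = 0, x_2 = 115/3, maximum C = 345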